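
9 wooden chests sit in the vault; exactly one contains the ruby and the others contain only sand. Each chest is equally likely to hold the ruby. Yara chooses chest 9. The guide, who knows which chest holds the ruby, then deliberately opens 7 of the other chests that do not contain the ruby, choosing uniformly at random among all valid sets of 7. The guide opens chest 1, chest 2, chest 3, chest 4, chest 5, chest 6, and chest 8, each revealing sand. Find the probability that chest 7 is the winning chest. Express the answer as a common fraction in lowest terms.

8/9

Condition on the true location of the ruby.
If it is in any of chests 1, 2, 3, 4, 5, 6, and 8 (prior 1/9 each): that chest was opened and seen not to hold the prize — ruled out; weight (1/9)·0 = 0 each.
If it is in chest 7 (prior 1/9): the guide has no choice, probability 1; weight (1/9)·1 = 1/9.
If it is in chest 9 (prior 1/9): the guide has 8 equally likely choices, so probability 1/8; weight (1/9)·(1/8) = 1/72.
The weights sum to 1/8.
So P(the ruby in chest 7 | the guide opened chest 1, chest 2, chest 3, chest 4, chest 5, chest 6, and chest 8) = (1/9) / (1/8) = 8/9.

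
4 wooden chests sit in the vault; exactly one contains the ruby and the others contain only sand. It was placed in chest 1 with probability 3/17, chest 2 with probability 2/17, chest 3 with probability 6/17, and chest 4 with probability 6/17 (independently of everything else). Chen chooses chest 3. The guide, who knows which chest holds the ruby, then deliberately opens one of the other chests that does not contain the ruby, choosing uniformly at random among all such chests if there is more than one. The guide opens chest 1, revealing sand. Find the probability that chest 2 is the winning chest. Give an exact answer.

Condition on the true location of the ruby.
If it is in chest 1 (prior 3/17): the guide opened chest 1, so this case is ruled out; weight (3/17)·0 = 0.
If it is in chest 2 (prior 2/17): the guide has 2 equally likely choices, so probability 1/2; weight (2/17)·(1/2) = 1/17.
If it is in chest 3 (prior 6/17): the guide has 3 equally likely choices, so probability 1/3; weight (6/17)·(1/3) = 2/17.
If it is in chest 4 (prior 6/17): the guide has 2 equally likely choices, so probability 1/2; weight (6/17)·(1/2) = 3/17.
The weights sum to 6/17.
So P(the ruby in chest 2 | the guide opened chest 1) = (1/17) / (6/17) = 1/6.

1/6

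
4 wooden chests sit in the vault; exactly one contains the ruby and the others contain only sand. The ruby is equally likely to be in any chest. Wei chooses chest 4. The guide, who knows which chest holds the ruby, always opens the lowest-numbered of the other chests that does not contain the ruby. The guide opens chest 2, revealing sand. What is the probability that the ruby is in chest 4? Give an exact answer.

Condition on the true location of the ruby.
If it is in chest 1 (prior 1/4): chest 2 is the lowest-numbered option available, probability 1; weight (1/4)·1 = 1/4.
If it is in chest 2 (prior 1/4): the guide opened chest 2, so this case is ruled out; weight (1/4)·0 = 0.
If it is in either of chests 3 and 4 (prior 1/4 each): the guide would have opened chest 1 instead, probability 0; weight (1/4)·0 = 0 each.
The weights sum to 1/4.
So P(the ruby in chest 4 | the guide opened chest 2) = 0 / (1/4) = 0.

0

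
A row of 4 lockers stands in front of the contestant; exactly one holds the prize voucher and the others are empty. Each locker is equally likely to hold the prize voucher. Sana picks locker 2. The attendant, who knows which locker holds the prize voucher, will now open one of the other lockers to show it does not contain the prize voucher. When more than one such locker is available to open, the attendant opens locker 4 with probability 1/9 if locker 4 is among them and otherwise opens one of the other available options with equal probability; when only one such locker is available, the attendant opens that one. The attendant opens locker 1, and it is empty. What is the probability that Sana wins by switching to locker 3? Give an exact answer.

16/33

Consider each possible location of the prize voucher in turn.
If it is in locker 1 (prior 1/4): the attendant opened locker 1, so this case is ruled out; weight (1/4)·0 = 0.
If it is in locker 2 (prior 1/4): locker 4 is available but not opened; locker 1 gets probability (1 − 1/9)/2 = 4/9; weight (1/4)·(4/9) = 1/9.
If it is in locker 3 (prior 1/4): locker 4 is available but not opened, probability 8/9; weight (1/4)·(8/9) = 2/9.
If it is in locker 4 (prior 1/4): locker 4 holds the prize so is unavailable; the attendant chooses uniformly among the 2 others, probability 1/2; weight (1/4)·(1/2) = 1/8.
The weights sum to 11/24.
So P(the prize voucher in locker 3 | the attendant opened locker 1) = (2/9) / (11/24) = 16/33.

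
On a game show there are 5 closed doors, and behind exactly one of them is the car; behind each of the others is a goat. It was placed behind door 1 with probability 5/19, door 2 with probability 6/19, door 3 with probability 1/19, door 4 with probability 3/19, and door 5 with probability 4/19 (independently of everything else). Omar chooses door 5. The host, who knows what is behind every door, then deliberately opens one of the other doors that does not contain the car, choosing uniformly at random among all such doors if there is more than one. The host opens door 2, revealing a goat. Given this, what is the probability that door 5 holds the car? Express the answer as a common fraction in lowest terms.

Condition on the true location of the car.
If it is behind door 1 (prior 5/19): the host has 3 equally likely choices, so probability 1/3; weight (5/19)·(1/3) = 5/57.
If it is behind door 2 (prior 6/19): the host opened door 2, so this case is ruled out; weight (6/19)·0 = 0.
If it is behind door 3 (prior 1/19): the host has 3 equally likely choices, so probability 1/3; weight (1/19)·(1/3) = 1/57.
If it is behind door 4 (prior 3/19): the host has 3 equally likely choices, so probability 1/3; weight (3/19)·(1/3) = 1/19.
If it is behind door 5 (prior 4/19): the host has 4 equally likely choices, so probability 1/4; weight (4/19)·(1/4) = 1/19.
The weights sum to 4/19.
So P(the car behind door 5 | the host opened door 2) = (1/19) / (4/19) = 1/4.

1/4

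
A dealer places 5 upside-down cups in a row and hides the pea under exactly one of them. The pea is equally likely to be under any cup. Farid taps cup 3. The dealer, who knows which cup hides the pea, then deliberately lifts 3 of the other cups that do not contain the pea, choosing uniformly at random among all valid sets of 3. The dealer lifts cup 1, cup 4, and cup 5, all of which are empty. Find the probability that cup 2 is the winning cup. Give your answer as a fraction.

Condition on the true location of the pea.
If it is under any of cups 1, 4, and 5 (prior 1/5 each): that cup was opened and seen not to hold the prize — ruled out; weight (1/5)·0 = 0 each.
If it is under cup 2 (prior 1/5): the dealer has no choice, probability 1; weight (1/5)·1 = 1/5.
If it is under cup 3 (prior 1/5): the dealer has 4 equally likely choices, so probability 1/4; weight (1/5)·(1/4) = 1/20.
The weights sum to 1/4.
So P(the pea under cup 2 | the dealer opened cup 1, cup 4, and cup 5) = (1/5) / (1/4) = 4/5.

4/5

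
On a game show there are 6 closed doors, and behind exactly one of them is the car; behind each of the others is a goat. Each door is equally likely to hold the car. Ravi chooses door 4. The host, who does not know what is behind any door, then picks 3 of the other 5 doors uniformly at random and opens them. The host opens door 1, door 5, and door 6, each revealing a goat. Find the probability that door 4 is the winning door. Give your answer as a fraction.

Consider each possible location of the car in turn.
If it is behind any of doors 1, 5, and 6 (prior 1/6 each): that door was opened and seen not to hold the prize — ruled out; weight (1/6)·0 = 0 each.
If it is behind any of doors 2, 3, and 4 (prior 1/6 each): the host picks exactly this set with probability 1/10 regardless, and none is the prize; weight (1/6)·(1/10) = 1/60 each.
The weights sum to 1/20.
So P(the car behind door 4 | the host opened door 1, door 5, and door 6) = (1/60) / (1/20) = 1/3.

1/3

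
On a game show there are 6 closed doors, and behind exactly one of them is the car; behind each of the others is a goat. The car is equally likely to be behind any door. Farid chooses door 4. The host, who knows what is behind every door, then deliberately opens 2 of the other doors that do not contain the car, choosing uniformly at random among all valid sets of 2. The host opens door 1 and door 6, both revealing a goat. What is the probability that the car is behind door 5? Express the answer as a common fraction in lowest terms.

5/18

Consider each possible location of the car in turn.
If it is behind either of doors 1 and 6 (prior 1/6 each): that door was opened and seen not to hold the prize — ruled out; weight (1/6)·0 = 0 each.
If it is behind any of doors 2, 3, and 5 (prior 1/6 each): the host has 6 equally likely choices, so probability 1/6; weight (1/6)·(1/6) = 1/36 each.
If it is behind door 4 (prior 1/6): the host has 10 equally likely choices, so probability 1/10; weight (1/6)·(1/10) = 1/60.
The weights sum to 1/10.
So P(the car behind door 5 | the host opened door 1 and door 6) = (1/36) / (1/10) = 5/18.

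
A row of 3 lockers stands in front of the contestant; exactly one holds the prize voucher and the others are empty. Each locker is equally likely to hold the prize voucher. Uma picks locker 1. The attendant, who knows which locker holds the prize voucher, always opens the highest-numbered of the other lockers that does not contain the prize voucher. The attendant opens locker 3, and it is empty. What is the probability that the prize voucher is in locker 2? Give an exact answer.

1/2

Consider each possible location of the prize voucher in turn.
If it is in either of lockers 1 and 2 (prior 1/3 each): locker 3 is the highest-numbered option available, probability 1; weight (1/3)·1 = 1/3 each.
If it is in locker 3 (prior 1/3): the attendant opened locker 3, so this case is ruled out; weight (1/3)·0 = 0.
The weights sum to 2/3.
So P(the prize voucher in locker 2 | the attendant opened locker 3) = (1/3) / (2/3) = 1/2.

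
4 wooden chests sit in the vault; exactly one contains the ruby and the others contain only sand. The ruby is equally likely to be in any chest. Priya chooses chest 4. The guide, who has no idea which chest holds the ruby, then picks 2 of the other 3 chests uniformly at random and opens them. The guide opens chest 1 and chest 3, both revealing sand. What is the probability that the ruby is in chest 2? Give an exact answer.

Because the guide chose which chests to open without knowing where the ruby is, the choice is independent of the prize location. Learning that none of the 2 opened chests holds the ruby simply rules out those 2 locations and leaves the remaining 2 chests still equally likely by symmetry.
So P(the ruby in chest 2) = 1/2.

1/2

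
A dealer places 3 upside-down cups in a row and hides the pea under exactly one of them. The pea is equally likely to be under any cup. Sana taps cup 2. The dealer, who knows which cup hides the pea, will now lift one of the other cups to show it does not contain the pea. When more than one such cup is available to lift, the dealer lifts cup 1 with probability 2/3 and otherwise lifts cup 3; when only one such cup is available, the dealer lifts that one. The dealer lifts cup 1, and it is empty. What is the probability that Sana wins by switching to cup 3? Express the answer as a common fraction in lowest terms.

3/5

Condition on the true location of the pea.
If it is under cup 1 (prior 1/3): the dealer opened cup 1, so this case is ruled out; weight (1/3)·0 = 0.
If it is under cup 2 (prior 1/3): cup 1 is available, opened with probability 2/3; weight (1/3)·(2/3) = 2/9.
If it is under cup 3 (prior 1/3): only cup 1 is available, probability 1; weight (1/3)·1 = 1/3.
The weights sum to 5/9.
So P(the pea under cup 3 | the dealer opened cup 1) = (1/3) / (5/9) = 3/5.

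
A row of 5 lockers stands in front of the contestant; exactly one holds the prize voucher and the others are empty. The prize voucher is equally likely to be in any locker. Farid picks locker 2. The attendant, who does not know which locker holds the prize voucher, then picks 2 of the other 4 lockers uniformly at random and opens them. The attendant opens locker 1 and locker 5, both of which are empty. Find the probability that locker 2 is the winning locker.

1/3

Condition on the true location of the prize voucher.
If it is in either of lockers 1 and 5 (prior 1/5 each): that locker was opened and seen not to hold the prize — ruled out; weight (1/5)·0 = 0 each.
If it is in any of lockers 2, 3, and 4 (prior 1/5 each): the attendant picks exactly this set with probability 1/6 regardless, and none is the prize; weight (1/5)·(1/6) = 1/30 each.
The weights sum to 1/10.
So P(the prize voucher in locker 2 | the attendant opened locker 1 and locker 5) = (1/30) / (1/10) = 1/3.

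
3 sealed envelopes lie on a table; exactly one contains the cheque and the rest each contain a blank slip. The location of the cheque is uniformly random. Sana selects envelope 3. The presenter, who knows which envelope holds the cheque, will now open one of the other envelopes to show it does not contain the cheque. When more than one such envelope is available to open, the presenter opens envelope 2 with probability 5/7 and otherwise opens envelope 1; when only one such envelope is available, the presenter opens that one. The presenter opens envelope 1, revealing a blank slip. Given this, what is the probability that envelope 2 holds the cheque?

7/9

Condition on the true location of the cheque.
If it is in envelope 1 (prior 1/3): the presenter opened envelope 1, so this case is ruled out; weight (1/3)·0 = 0.
If it is in envelope 2 (prior 1/3): only envelope 1 is available, probability 1; weight (1/3)·1 = 1/3.
If it is in envelope 3 (prior 1/3): envelope 2 is available but not opened, probability 2/7; weight (1/3)·(2/7) = 2/21.
The weights sum to 3/7.
So P(the cheque in envelope 2 | the presenter opened envelope 1) = (1/3) / (3/7) = 7/9.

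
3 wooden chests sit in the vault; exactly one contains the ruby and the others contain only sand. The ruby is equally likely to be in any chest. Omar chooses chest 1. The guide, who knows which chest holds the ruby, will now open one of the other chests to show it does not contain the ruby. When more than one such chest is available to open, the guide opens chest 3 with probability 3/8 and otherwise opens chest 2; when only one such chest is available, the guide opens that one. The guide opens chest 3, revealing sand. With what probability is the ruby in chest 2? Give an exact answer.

Condition on the true location of the ruby.
If it is in chest 1 (prior 1/3): chest 3 is available, opened with probability 3/8; weight (1/3)·(3/8) = 1/8.
If it is in chest 2 (prior 1/3): only chest 3 is available, probability 1; weight (1/3)·1 = 1/3.
If it is in chest 3 (prior 1/3): the guide opened chest 3, so this case is ruled out; weight (1/3)·0 = 0.
The weights sum to 11/24.
So P(the ruby in chest 2 | the guide opened chest 3) = (1/3) / (11/24) = 8/11.

8/11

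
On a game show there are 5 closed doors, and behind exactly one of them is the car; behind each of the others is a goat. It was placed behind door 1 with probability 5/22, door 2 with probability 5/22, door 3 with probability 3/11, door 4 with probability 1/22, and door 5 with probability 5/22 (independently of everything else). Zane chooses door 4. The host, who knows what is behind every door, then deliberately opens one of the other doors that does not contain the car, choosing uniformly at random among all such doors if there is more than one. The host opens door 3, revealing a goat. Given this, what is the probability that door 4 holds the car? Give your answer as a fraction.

1/21

Apply Bayes' rule, conditioning on where the car actually is.
If it is behind any of doors 1, 2, and 5 (prior 5/22 each): the host has 3 equally likely choices, so probability 1/3; weight (5/22)·(1/3) = 5/66 each.
If it is behind door 3 (prior 3/11): the host opened door 3, so this case is ruled out; weight (3/11)·0 = 0.
If it is behind door 4 (prior 1/22): the host has 4 equally likely choices, so probability 1/4; weight (1/22)·(1/4) = 1/88.
The weights sum to 21/88.
So P(the car behind door 4 | the host opened door 3) = (1/88) / (21/88) = 1/21.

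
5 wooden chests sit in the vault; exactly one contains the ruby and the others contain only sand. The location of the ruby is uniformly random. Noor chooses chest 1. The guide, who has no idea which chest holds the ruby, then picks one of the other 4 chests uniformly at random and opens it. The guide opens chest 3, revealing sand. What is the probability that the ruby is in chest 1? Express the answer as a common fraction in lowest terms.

Because the guide chose which chest to open without knowing where the ruby is, the choice is independent of the prize location. Learning that chest 3 does not hold the ruby simply rules out that one location and leaves the remaining 4 chests still equally likely by symmetry.
So P(the ruby in chest 1) = 1/4.

1/4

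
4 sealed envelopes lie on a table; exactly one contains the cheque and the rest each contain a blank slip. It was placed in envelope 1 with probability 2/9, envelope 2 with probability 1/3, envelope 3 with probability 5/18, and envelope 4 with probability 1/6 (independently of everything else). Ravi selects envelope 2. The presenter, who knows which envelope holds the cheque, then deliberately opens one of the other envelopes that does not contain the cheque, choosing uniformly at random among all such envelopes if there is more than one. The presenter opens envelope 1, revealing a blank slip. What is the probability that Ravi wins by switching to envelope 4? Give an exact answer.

Condition on the true location of the cheque.
If it is in envelope 1 (prior 2/9): the presenter opened envelope 1, so this case is ruled out; weight (2/9)·0 = 0.
If it is in envelope 2 (prior 1/3): the presenter has 3 equally likely choices, so probability 1/3; weight (1/3)·(1/3) = 1/9.
If it is in envelope 3 (prior 5/18): the presenter has 2 equally likely choices, so probability 1/2; weight (5/18)·(1/2) = 5/36.
If it is in envelope 4 (prior 1/6): the presenter has 2 equally likely choices, so probability 1/2; weight (1/6)·(1/2) = 1/12.
The weights sum to 1/3.
So P(the cheque in envelope 4 | the presenter opened envelope 1) = (1/12) / (1/3) = 1/4.

1/4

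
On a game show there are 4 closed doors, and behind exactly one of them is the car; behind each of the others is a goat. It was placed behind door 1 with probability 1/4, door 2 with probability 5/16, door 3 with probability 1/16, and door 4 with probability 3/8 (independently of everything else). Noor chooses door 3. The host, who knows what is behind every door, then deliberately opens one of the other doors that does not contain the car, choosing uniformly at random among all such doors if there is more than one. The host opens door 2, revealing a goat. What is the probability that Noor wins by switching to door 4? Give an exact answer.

9/16

Apply Bayes' rule, conditioning on where the car actually is.
If it is behind door 1 (prior 1/4): the host has 2 equally likely choices, so probability 1/2; weight (1/4)·(1/2) = 1/8.
If it is behind door 2 (prior 5/16): the host opened door 2, so this case is ruled out; weight (5/16)·0 = 0.
If it is behind door 3 (prior 1/16): the host has 3 equally likely choices, so probability 1/3; weight (1/16)·(1/3) = 1/48.
If it is behind door 4 (prior 3/8): the host has 2 equally likely choices, so probability 1/2; weight (3/8)·(1/2) = 3/16.
The weights sum to 1/3.
So P(the car behind door 4 | the host opened door 2) = (3/16) / (1/3) = 9/16.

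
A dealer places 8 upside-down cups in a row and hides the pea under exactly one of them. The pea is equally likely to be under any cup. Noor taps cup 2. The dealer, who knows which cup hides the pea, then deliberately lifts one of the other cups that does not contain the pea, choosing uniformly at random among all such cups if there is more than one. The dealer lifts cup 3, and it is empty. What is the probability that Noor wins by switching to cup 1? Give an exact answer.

Apply Bayes' rule, conditioning on where the pea actually is.
If it is under any of cups 1, 4, 5, 6, 7, and 8 (prior 1/8 each): the dealer has 6 equally likely choices, so probability 1/6; weight (1/8)·(1/6) = 1/48 each.
If it is under cup 2 (prior 1/8): the dealer has 7 equally likely choices, so probability 1/7; weight (1/8)·(1/7) = 1/56.
If it is under cup 3 (prior 1/8): the dealer opened cup 3, so this case is ruled out; weight (1/8)·0 = 0.
The weights sum to 1/7.
So P(the pea under cup 1 | the dealer opened cup 3) = (1/48) / (1/7) = 7/48.

7/48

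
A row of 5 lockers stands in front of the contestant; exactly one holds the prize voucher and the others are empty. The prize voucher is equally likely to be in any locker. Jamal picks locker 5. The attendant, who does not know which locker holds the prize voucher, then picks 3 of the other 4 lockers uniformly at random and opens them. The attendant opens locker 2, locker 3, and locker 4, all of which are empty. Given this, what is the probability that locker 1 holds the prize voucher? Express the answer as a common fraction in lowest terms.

1/2

Apply Bayes' rule, conditioning on where the prize voucher actually is.
If it is in either of lockers 1 and 5 (prior 1/5 each): the attendant picks exactly this set with probability 1/4 regardless, and none is the prize; weight (1/5)·(1/4) = 1/20 each.
If it is in any of lockers 2, 3, and 4 (prior 1/5 each): that locker was opened and seen not to hold the prize — ruled out; weight (1/5)·0 = 0 each.
The weights sum to 1/10.
So P(the prize voucher in locker 1 | the attendant opened locker 2, locker 3, and locker 4) = (1/20) / (1/10) = 1/2.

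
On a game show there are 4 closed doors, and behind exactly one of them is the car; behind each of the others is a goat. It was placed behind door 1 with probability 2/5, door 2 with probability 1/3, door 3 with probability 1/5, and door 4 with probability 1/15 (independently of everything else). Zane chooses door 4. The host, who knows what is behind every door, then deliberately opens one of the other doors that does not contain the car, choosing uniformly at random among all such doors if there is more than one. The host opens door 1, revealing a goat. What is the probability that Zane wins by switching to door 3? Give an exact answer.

9/26

Condition on the true location of the car.
If it is behind door 1 (prior 2/5): the host opened door 1, so this case is ruled out; weight (2/5)·0 = 0.
If it is behind door 2 (prior 1/3): the host has 2 equally likely choices, so probability 1/2; weight (1/3)·(1/2) = 1/6.
If it is behind door 3 (prior 1/5): the host has 2 equally likely choices, so probability 1/2; weight (1/5)·(1/2) = 1/10.
If it is behind door 4 (prior 1/15): the host has 3 equally likely choices, so probability 1/3; weight (1/15)·(1/3) = 1/45.
The weights sum to 13/45.
So P(the car behind door 3 | the host opened door 1) = (1/10) / (13/45) = 9/26.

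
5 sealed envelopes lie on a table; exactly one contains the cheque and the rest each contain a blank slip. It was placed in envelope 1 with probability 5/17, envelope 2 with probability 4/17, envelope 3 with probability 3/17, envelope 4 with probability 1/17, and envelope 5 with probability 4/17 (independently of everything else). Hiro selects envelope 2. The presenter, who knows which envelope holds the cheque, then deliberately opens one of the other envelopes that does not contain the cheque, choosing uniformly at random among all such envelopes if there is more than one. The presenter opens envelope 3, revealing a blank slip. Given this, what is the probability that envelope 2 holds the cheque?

3/13

Consider each possible location of the cheque in turn.
If it is in envelope 1 (prior 5/17): the presenter has 3 equally likely choices, so probability 1/3; weight (5/17)·(1/3) = 5/51.
If it is in envelope 2 (prior 4/17): the presenter has 4 equally likely choices, so probability 1/4; weight (4/17)·(1/4) = 1/17.
If it is in envelope 3 (prior 3/17): the presenter opened envelope 3, so this case is ruled out; weight (3/17)·0 = 0.
If it is in envelope 4 (prior 1/17): the presenter has 3 equally likely choices, so probability 1/3; weight (1/17)·(1/3) = 1/51.
If it is in envelope 5 (prior 4/17): the presenter has 3 equally likely choices, so probability 1/3; weight (4/17)·(1/3) = 4/51.
The weights sum to 13/51.
So P(the cheque in envelope 2 | the presenter opened envelope 3) = (1/17) / (13/51) = 3/13.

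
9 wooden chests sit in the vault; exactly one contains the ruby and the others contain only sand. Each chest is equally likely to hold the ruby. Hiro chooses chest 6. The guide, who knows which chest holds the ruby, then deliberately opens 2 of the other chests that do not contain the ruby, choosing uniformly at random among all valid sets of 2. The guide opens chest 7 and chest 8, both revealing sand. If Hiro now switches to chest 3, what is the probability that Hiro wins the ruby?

Consider each possible location of the ruby in turn.
If it is in any of chests 1, 2, 3, 4, 5, and 9 (prior 1/9 each): the guide has 21 equally likely choices, so probability 1/21; weight (1/9)·(1/21) = 1/189 each.
If it is in chest 6 (prior 1/9): the guide has 28 equally likely choices, so probability 1/28; weight (1/9)·(1/28) = 1/252.
If it is in either of chests 7 and 8 (prior 1/9 each): that chest was opened and seen not to hold the prize — ruled out; weight (1/9)·0 = 0 each.
The weights sum to 1/28.
So P(the ruby in chest 3 | the guide opened chest 7 and chest 8) = (1/189) / (1/28) = 4/27.

4/27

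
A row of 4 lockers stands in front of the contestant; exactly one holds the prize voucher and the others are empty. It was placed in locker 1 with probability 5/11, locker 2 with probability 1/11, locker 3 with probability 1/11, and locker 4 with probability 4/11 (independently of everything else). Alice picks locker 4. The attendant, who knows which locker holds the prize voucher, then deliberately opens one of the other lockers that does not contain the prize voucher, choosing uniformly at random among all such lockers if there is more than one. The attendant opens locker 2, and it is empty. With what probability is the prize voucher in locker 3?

3/26

Apply Bayes' rule, conditioning on where the prize voucher actually is.
If it is in locker 1 (prior 5/11): the attendant has 2 equally likely choices, so probability 1/2; weight (5/11)·(1/2) = 5/22.
If it is in locker 2 (prior 1/11): the attendant opened locker 2, so this case is ruled out; weight (1/11)·0 = 0.
If it is in locker 3 (prior 1/11): the attendant has 2 equally likely choices, so probability 1/2; weight (1/11)·(1/2) = 1/22.
If it is in locker 4 (prior 4/11): the attendant has 3 equally likely choices, so probability 1/3; weight (4/11)·(1/3) = 4/33.
The weights sum to 13/33.
So P(the prize voucher in locker 3 | the attendant opened locker 2) = (1/22) / (13/33) = 3/26.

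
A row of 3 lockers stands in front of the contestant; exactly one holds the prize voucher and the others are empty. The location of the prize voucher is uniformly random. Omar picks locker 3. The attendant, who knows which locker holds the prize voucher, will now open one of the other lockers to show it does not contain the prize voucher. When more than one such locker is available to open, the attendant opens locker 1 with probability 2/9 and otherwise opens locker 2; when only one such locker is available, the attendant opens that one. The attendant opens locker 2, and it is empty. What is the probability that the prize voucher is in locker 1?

Consider each possible location of the prize voucher in turn.
If it is in locker 1 (prior 1/3): only locker 2 is available, probability 1; weight (1/3)·1 = 1/3.
If it is in locker 2 (prior 1/3): the attendant opened locker 2, so this case is ruled out; weight (1/3)·0 = 0.
If it is in locker 3 (prior 1/3): locker 1 is available but not opened, probability 7/9; weight (1/3)·(7/9) = 7/27.
The weights sum to 16/27.
So P(the prize voucher in locker 1 | the attendant opened locker 2) = (1/3) / (16/27) = 9/16.

9/16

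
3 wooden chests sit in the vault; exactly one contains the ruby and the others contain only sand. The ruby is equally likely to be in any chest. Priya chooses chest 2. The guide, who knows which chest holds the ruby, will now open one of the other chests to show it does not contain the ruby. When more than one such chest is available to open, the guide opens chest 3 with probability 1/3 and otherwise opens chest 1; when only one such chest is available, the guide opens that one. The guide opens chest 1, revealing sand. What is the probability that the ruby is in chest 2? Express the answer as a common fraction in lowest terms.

2/5

Apply Bayes' rule, conditioning on where the ruby actually is.
If it is in chest 1 (prior 1/3): the guide opened chest 1, so this case is ruled out; weight (1/3)·0 = 0.
If it is in chest 2 (prior 1/3): chest 3 is available but not opened, probability 2/3; weight (1/3)·(2/3) = 2/9.
If it is in chest 3 (prior 1/3): only chest 1 is available, probability 1; weight (1/3)·1 = 1/3.
The weights sum to 5/9.
So P(the ruby in chest 2 | the guide opened chest 1) = (2/9) / (5/9) = 2/5.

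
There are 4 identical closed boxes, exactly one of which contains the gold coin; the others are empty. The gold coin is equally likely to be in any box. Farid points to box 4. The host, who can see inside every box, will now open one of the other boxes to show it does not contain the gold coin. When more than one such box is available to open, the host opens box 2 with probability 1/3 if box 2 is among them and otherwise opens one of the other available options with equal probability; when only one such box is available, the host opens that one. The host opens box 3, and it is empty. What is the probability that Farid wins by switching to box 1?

Apply Bayes' rule, conditioning on where the gold coin actually is.
If it is in box 1 (prior 1/4): box 2 is available but not opened, probability 2/3; weight (1/4)·(2/3) = 1/6.
If it is in box 2 (prior 1/4): box 2 holds the prize so is unavailable; the host chooses uniformly among the 2 others, probability 1/2; weight (1/4)·(1/2) = 1/8.
If it is in box 3 (prior 1/4): the host opened box 3, so this case is ruled out; weight (1/4)·0 = 0.
If it is in box 4 (prior 1/4): box 2 is available but not opened; box 3 gets probability (1 − 1/3)/2 = 1/3; weight (1/4)·(1/3) = 1/12.
The weights sum to 3/8.
So P(the gold coin in box 1 | the host opened box 3) = (1/6) / (3/8) = 4/9.

4/9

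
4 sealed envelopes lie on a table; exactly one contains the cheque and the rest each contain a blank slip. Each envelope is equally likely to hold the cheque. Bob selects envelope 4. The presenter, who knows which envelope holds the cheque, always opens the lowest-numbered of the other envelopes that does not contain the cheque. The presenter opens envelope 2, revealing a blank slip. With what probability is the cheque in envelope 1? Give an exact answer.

1

Consider each possible location of the cheque in turn.
If it is in envelope 1 (prior 1/4): envelope 2 is the lowest-numbered option available, probability 1; weight (1/4)·1 = 1/4.
If it is in envelope 2 (prior 1/4): the presenter opened envelope 2, so this case is ruled out; weight (1/4)·0 = 0.
If it is in either of envelopes 3 and 4 (prior 1/4 each): the presenter would have opened envelope 1 instead, probability 0; weight (1/4)·0 = 0 each.
The weights sum to 1/4.
So P(the cheque in envelope 1 | the presenter opened envelope 2) = (1/4) / (1/4) = 1.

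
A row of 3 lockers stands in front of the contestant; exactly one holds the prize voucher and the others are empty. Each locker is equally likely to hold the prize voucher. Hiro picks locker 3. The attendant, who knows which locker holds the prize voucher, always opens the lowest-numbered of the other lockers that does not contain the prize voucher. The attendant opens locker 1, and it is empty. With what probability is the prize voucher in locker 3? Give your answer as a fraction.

Apply Bayes' rule, conditioning on where the prize voucher actually is.
If it is in locker 1 (prior 1/3): the attendant opened locker 1, so this case is ruled out; weight (1/3)·0 = 0.
If it is in either of lockers 2 and 3 (prior 1/3 each): locker 1 is the lowest-numbered option available, probability 1; weight (1/3)·1 = 1/3 each.
The weights sum to 2/3.
So P(the prize voucher in locker 3 | the attendant opened locker 1) = (1/3) / (2/3) = 1/2.

1/2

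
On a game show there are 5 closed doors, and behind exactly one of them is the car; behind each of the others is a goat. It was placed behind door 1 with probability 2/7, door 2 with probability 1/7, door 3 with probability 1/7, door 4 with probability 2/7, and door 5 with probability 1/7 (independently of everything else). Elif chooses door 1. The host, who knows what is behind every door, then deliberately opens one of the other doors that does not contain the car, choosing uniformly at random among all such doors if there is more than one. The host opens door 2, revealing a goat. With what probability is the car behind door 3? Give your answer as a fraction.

2/11

Apply Bayes' rule, conditioning on where the car actually is.
If it is behind door 1 (prior 2/7): the host has 4 equally likely choices, so probability 1/4; weight (2/7)·(1/4) = 1/14.
If it is behind door 2 (prior 1/7): the host opened door 2, so this case is ruled out; weight (1/7)·0 = 0.
If it is behind either of doors 3 and 5 (prior 1/7 each): the host has 3 equally likely choices, so probability 1/3; weight (1/7)·(1/3) = 1/21 each.
If it is behind door 4 (prior 2/7): the host has 3 equally likely choices, so probability 1/3; weight (2/7)·(1/3) = 2/21.
The weights sum to 11/42.
So P(the car behind door 3 | the host opened door 2) = (1/21) / (11/42) = 2/11.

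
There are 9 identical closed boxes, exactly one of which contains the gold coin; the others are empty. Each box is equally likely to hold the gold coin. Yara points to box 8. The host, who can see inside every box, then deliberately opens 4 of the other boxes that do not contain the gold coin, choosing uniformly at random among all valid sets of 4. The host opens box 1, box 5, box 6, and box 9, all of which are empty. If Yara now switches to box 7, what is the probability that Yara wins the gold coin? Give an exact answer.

2/9

Consider each possible location of the gold coin in turn.
If it is in any of boxes 1, 5, 6, and 9 (prior 1/9 each): that box was opened and seen not to hold the prize — ruled out; weight (1/9)·0 = 0 each.
If it is in any of boxes 2, 3, 4, and 7 (prior 1/9 each): the host has 35 equally likely choices, so probability 1/35; weight (1/9)·(1/35) = 1/315 each.
If it is in box 8 (prior 1/9): the host has 70 equally likely choices, so probability 1/70; weight (1/9)·(1/70) = 1/630.
The weights sum to 1/70.
So P(the gold coin in box 7 | the host opened box 1, box 5, box 6, and box 9) = (1/315) / (1/70) = 2/9.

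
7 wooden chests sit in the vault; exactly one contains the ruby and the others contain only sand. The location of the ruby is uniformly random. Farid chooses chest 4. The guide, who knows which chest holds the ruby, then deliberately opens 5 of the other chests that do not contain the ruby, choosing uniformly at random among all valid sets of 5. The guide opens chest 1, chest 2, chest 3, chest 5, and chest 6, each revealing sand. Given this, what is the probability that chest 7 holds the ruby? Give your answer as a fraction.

Condition on the true location of the ruby.
If it is in any of chests 1, 2, 3, 5, and 6 (prior 1/7 each): that chest was opened and seen not to hold the prize — ruled out; weight (1/7)·0 = 0 each.
If it is in chest 4 (prior 1/7): the guide has 6 equally likely choices, so probability 1/6; weight (1/7)·(1/6) = 1/42.
If it is in chest 7 (prior 1/7): the guide has no choice, probability 1; weight (1/7)·1 = 1/7.
The weights sum to 1/6.
So P(the ruby in chest 7 | the guide opened chest 1, chest 2, chest 3, chest 5, and chest 6) = (1/7) / (1/6) = 6/7.

6/7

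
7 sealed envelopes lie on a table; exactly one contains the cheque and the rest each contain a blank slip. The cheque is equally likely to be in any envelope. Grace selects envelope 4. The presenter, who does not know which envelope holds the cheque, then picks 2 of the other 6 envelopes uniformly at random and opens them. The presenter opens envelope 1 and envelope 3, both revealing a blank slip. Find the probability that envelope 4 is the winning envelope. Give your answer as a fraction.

1/5

Condition on the true location of the cheque.
If it is in either of envelopes 1 and 3 (prior 1/7 each): that envelope was opened and seen not to hold the prize — ruled out; weight (1/7)·0 = 0 each.
If it is in any of envelopes 2, 4, 5, 6, and 7 (prior 1/7 each): the presenter picks exactly this set with probability 1/15 regardless, and none is the prize; weight (1/7)·(1/15) = 1/105 each.
The weights sum to 1/21.
So P(the cheque in envelope 4 | the presenter opened envelope 1 and envelope 3) = (1/105) / (1/21) = 1/5.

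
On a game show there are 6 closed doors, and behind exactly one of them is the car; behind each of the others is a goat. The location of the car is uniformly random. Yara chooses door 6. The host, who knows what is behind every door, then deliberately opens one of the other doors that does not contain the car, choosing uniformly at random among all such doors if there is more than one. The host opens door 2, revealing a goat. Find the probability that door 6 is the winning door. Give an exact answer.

Apply Bayes' rule, conditioning on where the car actually is.
If it is behind any of doors 1, 3, 4, and 5 (prior 1/6 each): the host has 4 equally likely choices, so probability 1/4; weight (1/6)·(1/4) = 1/24 each.
If it is behind door 2 (prior 1/6): the host opened door 2, so this case is ruled out; weight (1/6)·0 = 0.
If it is behind door 6 (prior 1/6): the host has 5 equally likely choices, so probability 1/5; weight (1/6)·(1/5) = 1/30.
The weights sum to 1/5.
So P(the car behind door 6 | the host opened door 2) = (1/30) / (1/5) = 1/6.

1/6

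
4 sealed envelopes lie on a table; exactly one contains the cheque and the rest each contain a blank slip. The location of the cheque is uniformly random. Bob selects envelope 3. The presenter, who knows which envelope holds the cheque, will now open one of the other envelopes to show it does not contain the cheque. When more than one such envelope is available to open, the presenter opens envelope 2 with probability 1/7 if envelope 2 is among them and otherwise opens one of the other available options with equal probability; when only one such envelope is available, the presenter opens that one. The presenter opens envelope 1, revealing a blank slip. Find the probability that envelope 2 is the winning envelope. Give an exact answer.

Apply Bayes' rule, conditioning on where the cheque actually is.
If it is in envelope 1 (prior 1/4): the presenter opened envelope 1, so this case is ruled out; weight (1/4)·0 = 0.
If it is in envelope 2 (prior 1/4): envelope 2 holds the prize so is unavailable; the presenter chooses uniformly among the 2 others, probability 1/2; weight (1/4)·(1/2) = 1/8.
If it is in envelope 3 (prior 1/4): envelope 2 is available but not opened; envelope 1 gets probability (1 − 1/7)/2 = 3/7; weight (1/4)·(3/7) = 3/28.
If it is in envelope 4 (prior 1/4): envelope 2 is available but not opened, probability 6/7; weight (1/4)·(6/7) = 3/14.
The weights sum to 25/56.
So P(the cheque in envelope 2 | the presenter opened envelope 1) = (1/8) / (25/56) = 7/25.

7/25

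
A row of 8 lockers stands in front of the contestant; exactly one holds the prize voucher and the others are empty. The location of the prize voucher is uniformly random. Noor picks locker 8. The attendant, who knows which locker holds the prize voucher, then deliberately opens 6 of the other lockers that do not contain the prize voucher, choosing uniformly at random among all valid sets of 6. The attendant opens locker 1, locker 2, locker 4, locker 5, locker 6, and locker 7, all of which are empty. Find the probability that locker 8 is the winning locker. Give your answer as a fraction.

Condition on the true location of the prize voucher.
If it is in any of lockers 1, 2, 4, 5, 6, and 7 (prior 1/8 each): that locker was opened and seen not to hold the prize — ruled out; weight (1/8)·0 = 0 each.
If it is in locker 3 (prior 1/8): the attendant has no choice, probability 1; weight (1/8)·1 = 1/8.
If it is in locker 8 (prior 1/8): the attendant has 7 equally likely choices, so probability 1/7; weight (1/8)·(1/7) = 1/56.
The weights sum to 1/7.
So P(the prize voucher in locker 8 | the attendant opened locker 1, locker 2, locker 4, locker 5, locker 6, and locker 7) = (1/56) / (1/7) = 1/8.

1/8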